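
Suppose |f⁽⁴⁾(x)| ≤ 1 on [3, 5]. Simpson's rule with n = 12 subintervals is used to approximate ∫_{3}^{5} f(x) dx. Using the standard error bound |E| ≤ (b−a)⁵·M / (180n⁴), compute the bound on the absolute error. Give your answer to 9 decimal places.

0.000008573

|E| ≤ (2)⁵·1 / (180·12⁴) = 32/3732480 = 0.000008573.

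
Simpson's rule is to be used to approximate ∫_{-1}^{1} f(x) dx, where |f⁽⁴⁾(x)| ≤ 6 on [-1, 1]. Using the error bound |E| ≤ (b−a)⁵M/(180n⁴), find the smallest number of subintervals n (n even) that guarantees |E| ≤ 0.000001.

34

Need 192/(180n⁴) ≤ 0.000001.
n⁴ ≥ 192/(180·0.000001) = 1.06667e+06 ⇒ n ≥ 32.1371, so the smallest even n is 34. (n must be even for Simpson's rule.)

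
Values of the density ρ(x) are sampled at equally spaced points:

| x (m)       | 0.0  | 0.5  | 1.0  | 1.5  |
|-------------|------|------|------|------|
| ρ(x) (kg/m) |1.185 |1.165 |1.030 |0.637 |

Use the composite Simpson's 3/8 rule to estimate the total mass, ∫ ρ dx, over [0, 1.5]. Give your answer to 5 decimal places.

h = 0.5, n = 3.
(3h/8)·[y₀ + 3y₁ + 3y₂ + y₃] = 0.1875·(8.407) = 1.57631.

1.57631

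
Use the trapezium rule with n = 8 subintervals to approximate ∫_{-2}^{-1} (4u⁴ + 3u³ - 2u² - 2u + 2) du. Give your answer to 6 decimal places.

h = (-1 − (-2))/8 = 0.125.
Nodes u₀,…,u₈ = -2, -1.875, -1.75, -1.625, -1.5, -1.375, -1.25, -1.125, -1.
f(u) = 4u⁴ + 3u³ - 2u² - 2u + 2: f₀=38, f₁=28.3818359375, f₂=20.8125, f₃=14.9873046875, f₄=10.625, f₅=7.4677734375, f₆=5.28125, f₇=3.8544921875, f₈=3.
(h/2)·[f₀ + 2f₁ + 2f₂ + 2f₃ + 2f₄ + 2f₅ + 2f₆ + 2f₇ + f₈] = 0.0625·(223.8203125) = 13.988770.

13.988770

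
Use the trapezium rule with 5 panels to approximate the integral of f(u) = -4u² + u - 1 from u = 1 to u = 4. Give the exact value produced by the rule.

h = (4 − 1)/5 = 0.6.
Nodes u₀,…,u₅ = 1, 1.6, 2.2, 2.8, 3.4, 4.
f(u) = -4u² + u - 1: f₀=-4, f₁=-9.64, f₂=-18.16, f₃=-29.56, f₄=-43.84, f₅=-61.
(h/2)·[f₀ + 2f₁ + 2f₂ + 2f₃ + 2f₄ + f₅] = 0.3·(-267.4) = -80.22.

-80.22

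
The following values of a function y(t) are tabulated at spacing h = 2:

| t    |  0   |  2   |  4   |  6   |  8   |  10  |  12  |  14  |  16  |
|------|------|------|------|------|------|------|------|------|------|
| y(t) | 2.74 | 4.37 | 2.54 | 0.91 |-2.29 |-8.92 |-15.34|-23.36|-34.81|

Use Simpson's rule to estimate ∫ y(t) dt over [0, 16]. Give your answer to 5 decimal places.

-113.50000

h = 2, n = 8.
(h/3)·[y₀ + 4y₁ + 2y₂ + 4y₃ + 2y₄ + 4y₅ + 2y₆ + 4y₇ + y₈] = 0.666667·(-170.25) = -113.50000.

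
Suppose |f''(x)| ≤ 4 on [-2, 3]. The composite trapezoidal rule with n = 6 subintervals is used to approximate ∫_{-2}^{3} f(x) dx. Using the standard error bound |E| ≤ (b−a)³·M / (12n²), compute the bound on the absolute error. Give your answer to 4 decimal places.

|E| ≤ (5)³·4 / (12·6²) = 500/432 = 1.1574.

1.1574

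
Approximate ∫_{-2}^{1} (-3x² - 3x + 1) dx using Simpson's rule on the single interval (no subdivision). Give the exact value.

-1.5

S = (b−a)/6 · [f(-2) + 4f(-0.5) + f(1)] = 0.5·[(-5) + 4·1.75 + (-5)] = -1.5.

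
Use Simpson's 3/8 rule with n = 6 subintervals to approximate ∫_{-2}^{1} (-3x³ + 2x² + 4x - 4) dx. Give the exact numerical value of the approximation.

-0.75

h = (1 − (-2))/6 = 0.5.
Nodes x₀,…,x₆ = -2, -1.5, -1, -0.5, 0, 0.5, 1.
f(x) = -3x³ + 2x² + 4x - 4: f₀=20, f₁=4.625, f₂=-3, f₃=-5.125, f₄=-4, f₅=-1.875, f₆=-1.
(3h/8)·[f₀ + 3f₁ + 3f₂ + 2f₃ + 3f₄ + 3f₅ + f₆] = 0.1875·(-4) = -0.75.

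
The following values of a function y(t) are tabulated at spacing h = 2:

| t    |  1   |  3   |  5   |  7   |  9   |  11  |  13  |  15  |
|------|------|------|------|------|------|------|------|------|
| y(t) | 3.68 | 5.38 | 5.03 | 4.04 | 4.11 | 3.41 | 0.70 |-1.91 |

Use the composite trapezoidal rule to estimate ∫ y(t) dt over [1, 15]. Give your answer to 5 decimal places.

47.11000

h = 2, n = 7.
(h/2)·[y₀ + 2y₁ + 2y₂ + 2y₃ + 2y₄ + 2y₅ + 2y₆ + y₇] = 1·(47.11) = 47.11000.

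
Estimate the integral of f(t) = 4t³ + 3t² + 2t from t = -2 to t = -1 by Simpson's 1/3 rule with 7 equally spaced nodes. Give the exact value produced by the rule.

-11

h = (-1 − (-2))/6 = 0.166667.
Nodes t₀,…,t₆ = -2, -1.833333, -1.666667, -1.5, -1.333333, -1.166667, -1.
f(t) = 4t³ + 3t² + 2t: f₀=-24, f₁=-18.231481, f₂=-13.518519, f₃=-9.75, f₄=-6.814815, f₅=-4.601852, f₆=-3.
(h/3)·[f₀ + 4f₁ + 2f₂ + 4f₃ + 2f₄ + 4f₅ + f₆] = 0.055556·(-198) = -11.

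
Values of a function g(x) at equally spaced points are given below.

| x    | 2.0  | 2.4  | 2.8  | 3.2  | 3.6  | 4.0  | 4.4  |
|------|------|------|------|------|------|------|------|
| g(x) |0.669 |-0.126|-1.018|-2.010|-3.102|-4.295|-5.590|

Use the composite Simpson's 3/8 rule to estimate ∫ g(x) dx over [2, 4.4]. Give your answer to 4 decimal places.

-5.1846

h = 0.4, n = 6.
(3h/8)·[y₀ + 3y₁ + 3y₂ + 2y₃ + 3y₄ + 3y₅ + y₆] = 0.15·(-34.564) = -5.1846.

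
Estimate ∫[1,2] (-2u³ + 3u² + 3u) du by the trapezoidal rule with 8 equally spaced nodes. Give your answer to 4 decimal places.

3.9796

h = (2 − 1)/7 = 0.142857.
Nodes u₀,…,u₇ = 1, 1.142857, 1.285714, 1.428571, 1.571429, 1.714286, 1.857143, 2.
f(u) = -2u³ + 3u² + 3u: f₀=4, f₁=4.361516, f₂=4.565598, f₃=4.577259, f₄=4.361516, f₅=3.883382, f₆=3.107872, f₇=2.
(h/2)·[f₀ + 2f₁ + 2f₂ + 2f₃ + 2f₄ + 2f₅ + 2f₆ + f₇] = 0.071429·(55.714286) = 3.9796.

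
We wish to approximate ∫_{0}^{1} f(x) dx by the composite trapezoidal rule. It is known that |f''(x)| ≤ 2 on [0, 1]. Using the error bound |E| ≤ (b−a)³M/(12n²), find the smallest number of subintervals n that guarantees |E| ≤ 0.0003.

24

Need 2/(12n²) ≤ 0.0003.
n² ≥ 2/(12·0.0003) = 555.556 ⇒ n ≥ 23.5702, so the smallest n is 24.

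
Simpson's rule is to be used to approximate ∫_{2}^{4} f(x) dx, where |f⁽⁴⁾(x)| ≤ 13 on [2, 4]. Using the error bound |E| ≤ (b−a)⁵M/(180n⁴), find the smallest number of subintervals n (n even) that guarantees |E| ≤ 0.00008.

Need 416/(180n⁴) ≤ 0.00008.
n⁴ ≥ 416/(180·0.00008) = 28888.9 ⇒ n ≥ 13.0372, so the smallest even n is 14. (n must be even for Simpson's rule.)

14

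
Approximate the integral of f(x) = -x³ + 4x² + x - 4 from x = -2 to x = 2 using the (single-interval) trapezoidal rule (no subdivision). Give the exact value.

48

T = (b−a)/2 · [f(-2) + f(2)] = 2·[18 + 6] = 48.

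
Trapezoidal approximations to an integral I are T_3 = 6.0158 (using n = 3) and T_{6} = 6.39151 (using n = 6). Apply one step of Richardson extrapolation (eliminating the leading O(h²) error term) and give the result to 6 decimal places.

6.516747

R = (4·T_{6} − T_3) / 3 = (4·6.39151 − 6.0158)/3 = (19.55024)/3 = 6.516747.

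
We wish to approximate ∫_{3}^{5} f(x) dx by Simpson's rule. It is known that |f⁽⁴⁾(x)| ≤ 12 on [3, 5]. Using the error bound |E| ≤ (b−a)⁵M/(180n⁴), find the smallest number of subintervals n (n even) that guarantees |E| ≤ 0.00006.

14

Need 384/(180n⁴) ≤ 0.00006.
n⁴ ≥ 384/(180·0.00006) = 35555.6 ⇒ n ≥ 13.7318, so the smallest even n is 14. (n must be even for Simpson's rule.)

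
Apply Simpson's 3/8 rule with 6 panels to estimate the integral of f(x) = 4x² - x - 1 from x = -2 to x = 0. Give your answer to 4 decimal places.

10.6667

h = (0 − (-2))/6 = 0.333333.
Nodes x₀,…,x₆ = -2, -1.666667, -1.333333, -1, -0.666667, -0.333333, 0.
f(x) = 4x² - x - 1: f₀=17, f₁=11.777778, f₂=7.444444, f₃=4, f₄=1.444444, f₅=-0.222222, f₆=-1.
(3h/8)·[f₀ + 3f₁ + 3f₂ + 2f₃ + 3f₄ + 3f₅ + f₆] = 0.125·(85.333333) = 10.6667.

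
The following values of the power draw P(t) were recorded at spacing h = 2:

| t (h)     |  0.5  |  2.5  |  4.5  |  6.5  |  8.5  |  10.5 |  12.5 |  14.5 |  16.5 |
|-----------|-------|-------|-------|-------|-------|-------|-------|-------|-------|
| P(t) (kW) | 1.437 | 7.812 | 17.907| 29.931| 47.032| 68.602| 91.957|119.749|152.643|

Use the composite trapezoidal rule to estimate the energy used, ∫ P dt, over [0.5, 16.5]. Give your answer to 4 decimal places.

h = 2, n = 8.
(h/2)·[y₀ + 2y₁ + 2y₂ + 2y₃ + 2y₄ + 2y₅ + 2y₆ + 2y₇ + y₈] = 1·(920.060) = 920.0600.

920.0600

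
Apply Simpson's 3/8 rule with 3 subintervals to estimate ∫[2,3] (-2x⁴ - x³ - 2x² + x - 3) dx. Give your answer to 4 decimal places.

h = (3 − 2)/3 = 0.333333.
Nodes x₀,…,x₃ = 2, 2.333333, 2.666667, 3.
f(x) = -2x⁴ - x³ - 2x² + x - 3: f₀=-49, f₁=-83.543210, f₂=-134.654321, f₃=-207.
(3h/8)·[f₀ + 3f₁ + 3f₂ + f₃] = 0.125·(-910.592593) = -113.8241.

-113.8241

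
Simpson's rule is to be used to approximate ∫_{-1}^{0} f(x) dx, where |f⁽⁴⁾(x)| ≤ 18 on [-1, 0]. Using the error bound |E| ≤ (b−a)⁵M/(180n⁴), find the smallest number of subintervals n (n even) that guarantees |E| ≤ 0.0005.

4

Need 18/(180n⁴) ≤ 0.0005.
n⁴ ≥ 18/(180·0.0005) = 200 ⇒ n ≥ 3.7606, so the smallest even n is 4. (n must be even for Simpson's rule.)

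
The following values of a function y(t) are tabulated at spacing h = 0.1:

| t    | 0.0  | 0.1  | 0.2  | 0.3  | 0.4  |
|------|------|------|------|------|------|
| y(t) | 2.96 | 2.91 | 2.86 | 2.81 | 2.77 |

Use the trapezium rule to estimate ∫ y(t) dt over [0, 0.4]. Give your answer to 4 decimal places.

1.1445

h = 0.1, n = 4.
(h/2)·[y₀ + 2y₁ + 2y₂ + 2y₃ + y₄] = 0.05·(22.89) = 1.1445.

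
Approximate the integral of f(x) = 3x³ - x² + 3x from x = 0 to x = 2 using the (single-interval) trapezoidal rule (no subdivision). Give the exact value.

26

T = (b−a)/2 · [f(0) + f(2)] = 1·[0 + 26] = 26.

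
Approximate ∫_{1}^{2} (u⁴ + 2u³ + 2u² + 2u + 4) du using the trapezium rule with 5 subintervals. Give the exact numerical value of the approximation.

25.53328

h = (2 − 1)/5 = 0.2.
Nodes u₀,…,u₅ = 1, 1.2, 1.4, 1.6, 1.8, 2.
f(u) = u⁴ + 2u³ + 2u² + 2u + 4: f₀=11, f₁=14.8096, f₂=20.0496, f₃=27.0656, f₄=36.2416, f₅=48.
(h/2)·[f₀ + 2f₁ + 2f₂ + 2f₃ + 2f₄ + f₅] = 0.1·(255.3328) = 25.53328.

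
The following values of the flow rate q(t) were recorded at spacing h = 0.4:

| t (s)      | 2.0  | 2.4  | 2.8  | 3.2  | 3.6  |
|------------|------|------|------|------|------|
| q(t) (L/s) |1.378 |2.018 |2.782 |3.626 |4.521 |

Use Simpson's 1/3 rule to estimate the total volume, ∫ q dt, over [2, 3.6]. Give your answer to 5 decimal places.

h = 0.4, n = 4.
(h/3)·[y₀ + 4y₁ + 2y₂ + 4y₃ + y₄] = 0.133333·(34.039) = 4.53853.

4.53853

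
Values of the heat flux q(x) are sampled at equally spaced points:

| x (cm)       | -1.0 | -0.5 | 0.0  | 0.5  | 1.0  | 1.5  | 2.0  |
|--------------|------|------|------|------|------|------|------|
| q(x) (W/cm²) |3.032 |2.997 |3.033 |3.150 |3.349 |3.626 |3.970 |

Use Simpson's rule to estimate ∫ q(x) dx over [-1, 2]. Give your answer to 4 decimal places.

h = 0.5, n = 6.
(h/3)·[y₀ + 4y₁ + 2y₂ + 4y₃ + 2y₄ + 4y₅ + y₆] = 0.166667·(58.858) = 9.8097.

9.8097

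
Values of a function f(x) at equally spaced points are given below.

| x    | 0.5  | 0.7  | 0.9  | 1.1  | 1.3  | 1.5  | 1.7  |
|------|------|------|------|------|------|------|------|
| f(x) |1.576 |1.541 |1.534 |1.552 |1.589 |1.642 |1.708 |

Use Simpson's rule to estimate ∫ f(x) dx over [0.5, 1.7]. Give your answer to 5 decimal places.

1.89800

h = 0.2, n = 6.
(h/3)·[y₀ + 4y₁ + 2y₂ + 4y₃ + 2y₄ + 4y₅ + y₆] = 0.066667·(28.470) = 1.89800.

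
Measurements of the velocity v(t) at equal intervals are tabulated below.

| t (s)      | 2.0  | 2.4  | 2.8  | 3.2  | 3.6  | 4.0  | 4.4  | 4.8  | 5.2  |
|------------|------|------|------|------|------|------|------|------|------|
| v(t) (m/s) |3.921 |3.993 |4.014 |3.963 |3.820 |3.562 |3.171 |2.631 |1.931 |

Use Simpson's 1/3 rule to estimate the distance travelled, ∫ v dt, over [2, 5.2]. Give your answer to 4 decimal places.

11.2611

h = 0.4, n = 8.
(h/3)·[y₀ + 4y₁ + 2y₂ + 4y₃ + 2y₄ + 4y₅ + 2y₆ + 4y₇ + y₈] = 0.133333·(84.458) = 11.2611.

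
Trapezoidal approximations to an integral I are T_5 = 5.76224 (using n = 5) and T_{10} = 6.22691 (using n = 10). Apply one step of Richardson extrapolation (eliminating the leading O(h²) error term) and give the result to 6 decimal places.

6.381800

R = (4·T_{10} − T_5) / 3 = (4·6.22691 − 5.76224)/3 = (19.14540)/3 = 6.381800.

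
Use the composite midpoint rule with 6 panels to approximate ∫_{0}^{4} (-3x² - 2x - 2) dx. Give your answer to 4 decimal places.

-87.5556

h = (4 − 0)/6 = 0.666667.
Midpoints m₁,…,m₆ = 0.333333, 1, 1.666667, 2.333333, 3, 3.666667.
f(m₁)=-3, f(m₂)=-7, f(m₃)=-13.666667, f(m₄)=-23, f(m₅)=-35, f(m₆)=-49.666667.
h·[f(m₁) + f(m₂) + f(m₃) + f(m₄) + f(m₅) + f(m₆)] = 0.666667·(-131.333333) = -87.5556.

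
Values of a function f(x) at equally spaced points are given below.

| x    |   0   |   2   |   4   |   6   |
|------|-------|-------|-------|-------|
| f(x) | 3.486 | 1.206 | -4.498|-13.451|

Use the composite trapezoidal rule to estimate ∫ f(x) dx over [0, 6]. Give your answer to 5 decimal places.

h = 2, n = 3.
(h/2)·[y₀ + 2y₁ + 2y₂ + y₃] = 1·(-16.549) = -16.54900.

-16.54900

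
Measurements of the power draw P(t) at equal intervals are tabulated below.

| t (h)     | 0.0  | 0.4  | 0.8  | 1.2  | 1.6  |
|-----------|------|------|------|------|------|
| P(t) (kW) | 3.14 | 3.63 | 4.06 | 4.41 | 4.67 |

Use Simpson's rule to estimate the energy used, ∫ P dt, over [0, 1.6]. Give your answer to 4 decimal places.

h = 0.4, n = 4.
(h/3)·[y₀ + 4y₁ + 2y₂ + 4y₃ + y₄] = 0.133333·(48.09) = 6.4120.

6.4120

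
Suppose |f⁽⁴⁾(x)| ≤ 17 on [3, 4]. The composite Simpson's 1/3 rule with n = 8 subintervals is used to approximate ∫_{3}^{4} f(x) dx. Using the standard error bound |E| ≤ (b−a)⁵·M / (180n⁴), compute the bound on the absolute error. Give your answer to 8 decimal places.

0.00002306

|E| ≤ (1)⁵·17 / (180·8⁴) = 17/737280 = 0.00002306.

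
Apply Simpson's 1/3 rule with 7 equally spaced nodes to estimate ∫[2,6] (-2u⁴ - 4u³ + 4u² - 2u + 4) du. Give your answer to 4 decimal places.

h = (6 − 2)/6 = 0.666667.
Nodes u₀,…,u₆ = 2, 2.666667, 3.333333, 4, 4.666667, 5.333333, 6.
f(u) = -2u⁴ - 4u³ + 4u² - 2u + 4: f₀=-48, f₁=-149.876543, f₂=-353.283951, f₃=-708, f₄=-1273.283951, f₅=-2117.876543, f₆=-3320.
(h/3)·[f₀ + 4f₁ + 2f₂ + 4f₃ + 2f₄ + 4f₅ + f₆] = 0.222222·(-18524.148148) = -4116.4774.

-4116.4774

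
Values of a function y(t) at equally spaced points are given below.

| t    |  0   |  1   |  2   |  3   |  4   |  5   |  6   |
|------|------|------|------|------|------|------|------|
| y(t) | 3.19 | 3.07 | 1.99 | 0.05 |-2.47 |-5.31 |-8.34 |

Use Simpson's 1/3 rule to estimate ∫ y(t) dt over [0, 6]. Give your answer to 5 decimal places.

-4.95667

h = 1, n = 6.
(h/3)·[y₀ + 4y₁ + 2y₂ + 4y₃ + 2y₄ + 4y₅ + y₆] = 0.333333·(-14.87) = -4.95667.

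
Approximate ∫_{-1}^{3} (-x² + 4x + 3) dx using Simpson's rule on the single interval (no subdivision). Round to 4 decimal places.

18.6667

S = (b−a)/6 · [f(-1) + 4f(1) + f(3)] = 0.666667·[(-2) + 4·6 + 6] = 18.6667.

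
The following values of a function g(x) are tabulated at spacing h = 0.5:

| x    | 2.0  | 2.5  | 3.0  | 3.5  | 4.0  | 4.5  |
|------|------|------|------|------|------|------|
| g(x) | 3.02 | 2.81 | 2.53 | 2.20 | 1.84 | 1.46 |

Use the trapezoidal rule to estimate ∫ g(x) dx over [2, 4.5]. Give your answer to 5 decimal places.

h = 0.5, n = 5.
(h/2)·[y₀ + 2y₁ + 2y₂ + 2y₃ + 2y₄ + y₅] = 0.25·(23.24) = 5.81000.

5.81000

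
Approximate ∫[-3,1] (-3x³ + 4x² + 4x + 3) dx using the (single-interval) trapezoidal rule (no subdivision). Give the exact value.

232

T = (b−a)/2 · [f(-3) + f(1)] = 2·[108 + 8] = 232.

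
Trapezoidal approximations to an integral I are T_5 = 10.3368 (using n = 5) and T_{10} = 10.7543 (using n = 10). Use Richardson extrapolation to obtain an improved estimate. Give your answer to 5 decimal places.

R = (4·T_{10} − T_5) / 3 = (4·10.7543 − 10.3368)/3 = (32.6804)/3 = 10.89347.

10.89347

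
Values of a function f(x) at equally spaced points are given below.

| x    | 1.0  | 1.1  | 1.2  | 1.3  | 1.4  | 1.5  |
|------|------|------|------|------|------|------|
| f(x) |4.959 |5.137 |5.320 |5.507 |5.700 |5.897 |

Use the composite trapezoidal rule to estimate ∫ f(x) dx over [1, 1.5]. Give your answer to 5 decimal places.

h = 0.1, n = 5.
(h/2)·[y₀ + 2y₁ + 2y₂ + 2y₃ + 2y₄ + y₅] = 0.05·(54.184) = 2.70920.

2.70920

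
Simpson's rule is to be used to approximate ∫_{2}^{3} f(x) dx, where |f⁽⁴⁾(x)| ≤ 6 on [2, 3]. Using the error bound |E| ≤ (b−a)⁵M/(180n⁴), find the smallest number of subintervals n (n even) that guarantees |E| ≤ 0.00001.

Need 6/(180n⁴) ≤ 0.00001.
n⁴ ≥ 6/(180·0.00001) = 3333.33 ⇒ n ≥ 7.5984, so the smallest even n is 8. (n must be even for Simpson's rule.)

8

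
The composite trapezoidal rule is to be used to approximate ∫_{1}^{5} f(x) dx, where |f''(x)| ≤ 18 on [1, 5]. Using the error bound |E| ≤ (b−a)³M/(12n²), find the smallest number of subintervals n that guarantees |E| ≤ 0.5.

Need 1152/(12n²) ≤ 0.5.
n² ≥ 1152/(12·0.5) = 192 ⇒ n ≥ 13.8564, so the smallest n is 14.

14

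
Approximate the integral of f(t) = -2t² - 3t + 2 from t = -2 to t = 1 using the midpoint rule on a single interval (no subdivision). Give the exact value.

9

M = (b−a)·f(-0.5) = 3·(3) = 9.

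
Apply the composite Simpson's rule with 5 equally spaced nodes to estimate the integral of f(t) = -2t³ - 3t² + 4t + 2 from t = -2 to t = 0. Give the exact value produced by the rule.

h = (0 − (-2))/4 = 0.5.
Nodes t₀,…,t₄ = -2, -1.5, -1, -0.5, 0.
f(t) = -2t³ - 3t² + 4t + 2: f₀=-2, f₁=-4, f₂=-3, f₃=-0.5, f₄=2.
(h/3)·[f₀ + 4f₁ + 2f₂ + 4f₃ + f₄] = 0.166667·(-24) = -4.

-4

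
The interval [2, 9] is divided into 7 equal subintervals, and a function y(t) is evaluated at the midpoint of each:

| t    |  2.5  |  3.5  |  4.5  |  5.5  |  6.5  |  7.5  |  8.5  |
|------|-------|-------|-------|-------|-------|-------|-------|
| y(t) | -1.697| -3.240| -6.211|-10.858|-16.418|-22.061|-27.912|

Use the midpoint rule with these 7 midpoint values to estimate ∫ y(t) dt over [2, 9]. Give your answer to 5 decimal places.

h = 1, n = 7.
h·[y(m₁) + y(m₂) + y(m₃) + y(m₄) + y(m₅) + y(m₆) + y(m₇)] = 1·(-88.397) = -88.39700.

-88.39700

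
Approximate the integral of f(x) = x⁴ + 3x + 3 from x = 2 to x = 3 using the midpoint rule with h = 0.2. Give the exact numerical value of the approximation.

52.57338

h = (3 − 2)/5 = 0.2.
Midpoints m₁,…,m₅ = 2.1, 2.3, 2.5, 2.7, 2.9.
f(m₁)=28.7481, f(m₂)=37.8841, f(m₃)=49.5625, f(m₄)=64.2441, f(m₅)=82.4281.
h·[f(m₁) + f(m₂) + f(m₃) + f(m₄) + f(m₅)] = 0.2·(262.8669) = 52.57338.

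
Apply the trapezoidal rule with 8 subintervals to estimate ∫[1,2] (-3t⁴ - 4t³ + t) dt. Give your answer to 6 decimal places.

h = (2 − 1)/8 = 0.125.
Nodes t₀,…,t₈ = 1, 1.125, 1.25, 1.375, 1.5, 1.625, 1.75, 1.875, 2.
f(t) = -3t⁴ - 4t³ + t: f₀=-6, f₁=-9.375732421875, f₂=-13.88671875, f₃=-19.746826171875, f₄=-27.1875, f₅=-36.457763671875, f₆=-47.82421875, f₇=-61.571044921875, f₈=-78.
(h/2)·[f₀ + 2f₁ + 2f₂ + 2f₃ + 2f₄ + 2f₅ + 2f₆ + 2f₇ + f₈] = 0.0625·(-516.099609375) = -32.256226.

-32.256226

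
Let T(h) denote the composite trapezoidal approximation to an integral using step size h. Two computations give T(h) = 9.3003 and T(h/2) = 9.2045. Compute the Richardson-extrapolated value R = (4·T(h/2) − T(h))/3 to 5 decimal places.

9.17257

R = (4·T(h/2) − T(h)) / 3 = (4·9.2045 − 9.3003)/3 = (27.5177)/3 = 9.17257.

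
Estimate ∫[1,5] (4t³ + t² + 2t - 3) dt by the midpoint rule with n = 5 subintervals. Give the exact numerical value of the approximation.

669.44

h = (5 − 1)/5 = 0.8.
Midpoints m₁,…,m₅ = 1.4, 2.2, 3, 3.8, 4.6.
f(m₁)=12.736, f(m₂)=48.832, f(m₃)=120, f(m₄)=238.528, f(m₅)=416.704.
h·[f(m₁) + f(m₂) + f(m₃) + f(m₄) + f(m₅)] = 0.8·(836.8) = 669.44.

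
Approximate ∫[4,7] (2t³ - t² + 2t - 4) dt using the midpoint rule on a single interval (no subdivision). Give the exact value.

928.5

M = (b−a)·f(5.5) = 3·(309.5) = 928.5.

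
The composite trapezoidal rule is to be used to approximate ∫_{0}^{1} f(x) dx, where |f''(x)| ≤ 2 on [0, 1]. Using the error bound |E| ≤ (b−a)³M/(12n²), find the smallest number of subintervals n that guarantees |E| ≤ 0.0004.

Need 2/(12n²) ≤ 0.0004.
n² ≥ 2/(12·0.0004) = 416.667 ⇒ n ≥ 20.4124, so the smallest n is 21.

21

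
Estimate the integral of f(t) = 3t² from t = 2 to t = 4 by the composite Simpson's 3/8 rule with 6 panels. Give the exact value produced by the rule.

56

h = (4 − 2)/6 = 0.333333.
Nodes t₀,…,t₆ = 2, 2.333333, 2.666667, 3, 3.333333, 3.666667, 4.
f(t) = 3t²: f₀=12, f₁=16.333333, f₂=21.333333, f₃=27, f₄=33.333333, f₅=40.333333, f₆=48.
(3h/8)·[f₀ + 3f₁ + 3f₂ + 2f₃ + 3f₄ + 3f₅ + f₆] = 0.125·(448) = 56.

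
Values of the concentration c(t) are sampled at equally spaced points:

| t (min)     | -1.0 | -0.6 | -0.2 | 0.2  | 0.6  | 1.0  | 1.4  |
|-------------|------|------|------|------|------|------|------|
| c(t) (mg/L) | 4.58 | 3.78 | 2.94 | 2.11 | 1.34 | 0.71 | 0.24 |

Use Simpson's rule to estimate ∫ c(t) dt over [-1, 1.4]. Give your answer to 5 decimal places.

h = 0.4, n = 6.
(h/3)·[y₀ + 4y₁ + 2y₂ + 4y₃ + 2y₄ + 4y₅ + y₆] = 0.133333·(39.78) = 5.30400.

5.30400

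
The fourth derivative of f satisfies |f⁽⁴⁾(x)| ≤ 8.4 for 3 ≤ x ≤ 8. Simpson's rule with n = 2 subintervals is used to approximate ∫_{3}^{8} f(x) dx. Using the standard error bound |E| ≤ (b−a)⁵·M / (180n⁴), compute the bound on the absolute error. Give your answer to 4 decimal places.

|E| ≤ (5)⁵·8.4 / (180·2⁴) = 26250/2880 = 9.1146.

9.1146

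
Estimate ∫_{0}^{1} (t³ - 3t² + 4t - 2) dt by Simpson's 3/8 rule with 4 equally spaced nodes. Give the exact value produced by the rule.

-0.75

h = (1 − 0)/3 = 0.333333.
Nodes t₀,…,t₃ = 0, 0.333333, 0.666667, 1.
f(t) = t³ - 3t² + 4t - 2: f₀=-2, f₁=-0.962963, f₂=-0.370370, f₃=0.
(3h/8)·[f₀ + 3f₁ + 3f₂ + f₃] = 0.125·(-6) = -0.75.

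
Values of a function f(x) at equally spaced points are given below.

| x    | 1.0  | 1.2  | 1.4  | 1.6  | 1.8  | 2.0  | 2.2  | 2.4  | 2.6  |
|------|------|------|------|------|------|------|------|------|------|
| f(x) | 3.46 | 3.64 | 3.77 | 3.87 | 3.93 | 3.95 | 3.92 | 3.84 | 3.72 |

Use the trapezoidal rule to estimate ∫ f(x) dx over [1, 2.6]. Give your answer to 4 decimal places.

6.1020

h = 0.2, n = 8.
(h/2)·[y₀ + 2y₁ + 2y₂ + 2y₃ + 2y₄ + 2y₅ + 2y₆ + 2y₇ + y₈] = 0.1·(61.02) = 6.1020.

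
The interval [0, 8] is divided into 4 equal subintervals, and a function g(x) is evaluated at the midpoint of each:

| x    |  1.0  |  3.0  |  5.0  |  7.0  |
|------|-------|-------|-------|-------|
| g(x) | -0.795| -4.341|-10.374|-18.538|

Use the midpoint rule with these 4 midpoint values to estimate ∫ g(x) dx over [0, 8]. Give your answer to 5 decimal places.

-68.09600

h = 2, n = 4.
h·[y(m₁) + y(m₂) + y(m₃) + y(m₄)] = 2·(-34.048) = -68.09600.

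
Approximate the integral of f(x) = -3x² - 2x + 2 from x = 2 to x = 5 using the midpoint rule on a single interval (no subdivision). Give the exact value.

-125.25

M = (b−a)·f(3.5) = 3·(-41.75) = -125.25.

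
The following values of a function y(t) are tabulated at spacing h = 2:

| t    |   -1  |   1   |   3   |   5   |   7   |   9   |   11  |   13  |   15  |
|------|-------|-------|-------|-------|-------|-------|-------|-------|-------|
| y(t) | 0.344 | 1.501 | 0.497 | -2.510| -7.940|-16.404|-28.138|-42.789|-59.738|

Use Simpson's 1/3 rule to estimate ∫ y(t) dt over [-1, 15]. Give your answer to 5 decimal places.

-247.57600

h = 2, n = 8.
(h/3)·[y₀ + 4y₁ + 2y₂ + 4y₃ + 2y₄ + 4y₅ + 2y₆ + 4y₇ + y₈] = 0.666667·(-371.364) = -247.57600.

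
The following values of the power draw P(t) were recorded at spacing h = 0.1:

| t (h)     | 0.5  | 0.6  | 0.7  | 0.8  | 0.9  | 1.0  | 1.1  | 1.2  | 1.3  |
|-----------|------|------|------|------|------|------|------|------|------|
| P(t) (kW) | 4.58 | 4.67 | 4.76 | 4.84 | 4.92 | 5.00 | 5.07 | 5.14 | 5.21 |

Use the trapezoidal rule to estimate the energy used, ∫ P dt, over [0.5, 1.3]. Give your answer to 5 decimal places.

3.92950

h = 0.1, n = 8.
(h/2)·[y₀ + 2y₁ + 2y₂ + 2y₃ + 2y₄ + 2y₅ + 2y₆ + 2y₇ + y₈] = 0.05·(78.59) = 3.92950.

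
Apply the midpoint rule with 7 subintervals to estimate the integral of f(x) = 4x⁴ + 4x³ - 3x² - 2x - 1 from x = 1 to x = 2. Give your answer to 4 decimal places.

28.6793

h = (2 − 1)/7 = 0.142857.
Midpoints m₁,…,m₇ = 1.071429, 1.214286, 1.357143, 1.5, 1.642857, 1.785714, 1.928571.
f(m₁)=3.604332, f(m₂)=8.006247, f(m₃)=14.328197, f(m₄)=23, f(m₅)=34.491462, f(m₆)=49.312370, f(m₇)=68.012495.
h·[f(m₁) + f(m₂) + f(m₃) + f(m₄) + f(m₅) + f(m₆) + f(m₇)] = 0.142857·(200.755102) = 28.6793.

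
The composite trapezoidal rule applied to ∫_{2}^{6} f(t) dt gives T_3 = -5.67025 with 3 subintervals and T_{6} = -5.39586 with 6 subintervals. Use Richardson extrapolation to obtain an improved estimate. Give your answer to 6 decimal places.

-5.304397

R = (4·T_{6} − T_3) / 3 = (4·(-5.39586) − (-5.67025))/3 = (-15.91319)/3 = -5.304397.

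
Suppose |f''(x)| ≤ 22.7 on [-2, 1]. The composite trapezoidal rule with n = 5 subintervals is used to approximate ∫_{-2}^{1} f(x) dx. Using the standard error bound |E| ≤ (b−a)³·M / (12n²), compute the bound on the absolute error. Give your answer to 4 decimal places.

2.0430

|E| ≤ (3)³·22.7 / (12·5²) = 612.9/300 = 2.0430.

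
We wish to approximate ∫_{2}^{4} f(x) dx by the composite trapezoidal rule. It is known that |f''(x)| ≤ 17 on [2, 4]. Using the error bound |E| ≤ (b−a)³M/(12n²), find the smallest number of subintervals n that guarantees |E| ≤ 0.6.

Need 136/(12n²) ≤ 0.6.
n² ≥ 136/(12·0.6) = 18.8889 ⇒ n ≥ 4.3461, so the smallest n is 5.

5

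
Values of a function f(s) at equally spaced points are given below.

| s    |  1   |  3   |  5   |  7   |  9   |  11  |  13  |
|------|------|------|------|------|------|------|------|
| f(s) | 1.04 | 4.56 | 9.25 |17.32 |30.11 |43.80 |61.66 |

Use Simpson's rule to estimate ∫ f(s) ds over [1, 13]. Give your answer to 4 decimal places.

h = 2, n = 6.
(h/3)·[y₀ + 4y₁ + 2y₂ + 4y₃ + 2y₄ + 4y₅ + y₆] = 0.666667·(404.14) = 269.4267.

269.4267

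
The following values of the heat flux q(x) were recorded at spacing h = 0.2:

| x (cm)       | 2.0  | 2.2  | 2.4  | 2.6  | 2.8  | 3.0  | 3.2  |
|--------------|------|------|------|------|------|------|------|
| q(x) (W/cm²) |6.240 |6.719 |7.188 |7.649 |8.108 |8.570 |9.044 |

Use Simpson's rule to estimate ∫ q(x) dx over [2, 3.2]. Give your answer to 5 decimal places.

h = 0.2, n = 6.
(h/3)·[y₀ + 4y₁ + 2y₂ + 4y₃ + 2y₄ + 4y₅ + y₆] = 0.066667·(137.628) = 9.17520.

9.17520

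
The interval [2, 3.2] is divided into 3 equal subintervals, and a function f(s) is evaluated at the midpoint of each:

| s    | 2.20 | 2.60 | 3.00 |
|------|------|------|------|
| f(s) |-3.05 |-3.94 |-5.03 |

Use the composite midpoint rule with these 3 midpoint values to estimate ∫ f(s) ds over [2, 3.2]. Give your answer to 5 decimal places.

-4.80800

h = 0.4, n = 3.
h·[y(m₁) + y(m₂) + y(m₃)] = 0.4·(-12.02) = -4.80800.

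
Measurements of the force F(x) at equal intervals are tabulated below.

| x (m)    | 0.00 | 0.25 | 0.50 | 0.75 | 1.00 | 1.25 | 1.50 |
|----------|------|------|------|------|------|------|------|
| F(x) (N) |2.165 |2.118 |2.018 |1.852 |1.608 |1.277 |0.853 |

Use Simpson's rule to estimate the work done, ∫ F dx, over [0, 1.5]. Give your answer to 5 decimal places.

h = 0.25, n = 6.
(h/3)·[y₀ + 4y₁ + 2y₂ + 4y₃ + 2y₄ + 4y₅ + y₆] = 0.083333·(31.258) = 2.60483.

2.60483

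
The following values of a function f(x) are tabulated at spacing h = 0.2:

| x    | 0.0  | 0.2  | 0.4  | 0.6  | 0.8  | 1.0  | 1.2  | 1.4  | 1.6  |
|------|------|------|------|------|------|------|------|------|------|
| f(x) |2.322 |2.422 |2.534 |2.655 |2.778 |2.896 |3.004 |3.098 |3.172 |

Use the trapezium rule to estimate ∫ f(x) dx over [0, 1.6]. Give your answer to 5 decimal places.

h = 0.2, n = 8.
(h/2)·[y₀ + 2y₁ + 2y₂ + 2y₃ + 2y₄ + 2y₅ + 2y₆ + 2y₇ + y₈] = 0.1·(44.268) = 4.42680.

4.42680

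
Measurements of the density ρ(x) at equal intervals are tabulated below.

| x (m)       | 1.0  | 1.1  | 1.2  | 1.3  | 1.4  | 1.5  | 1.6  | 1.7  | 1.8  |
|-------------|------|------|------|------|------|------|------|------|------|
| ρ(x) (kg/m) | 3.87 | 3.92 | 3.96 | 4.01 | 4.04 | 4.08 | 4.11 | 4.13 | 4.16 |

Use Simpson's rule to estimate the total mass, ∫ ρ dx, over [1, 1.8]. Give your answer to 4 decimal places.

3.2270

h = 0.1, n = 8.
(h/3)·[y₀ + 4y₁ + 2y₂ + 4y₃ + 2y₄ + 4y₅ + 2y₆ + 4y₇ + y₈] = 0.033333·(96.81) = 3.2270.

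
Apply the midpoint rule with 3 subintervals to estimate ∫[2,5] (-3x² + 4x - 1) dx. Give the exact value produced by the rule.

-77.25

h = (5 − 2)/3 = 1.
Midpoints m₁,…,m₃ = 2.5, 3.5, 4.5.
f(m₁)=-9.75, f(m₂)=-23.75, f(m₃)=-43.75.
h·[f(m₁) + f(m₂) + f(m₃)] = 1·(-77.25) = -77.25.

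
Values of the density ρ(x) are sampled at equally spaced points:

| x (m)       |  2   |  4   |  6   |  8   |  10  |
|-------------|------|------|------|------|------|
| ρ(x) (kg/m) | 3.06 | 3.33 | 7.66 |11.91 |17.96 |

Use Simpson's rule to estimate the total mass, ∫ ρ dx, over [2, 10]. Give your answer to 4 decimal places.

64.8667

h = 2, n = 4.
(h/3)·[y₀ + 4y₁ + 2y₂ + 4y₃ + y₄] = 0.666667·(97.30) = 64.8667.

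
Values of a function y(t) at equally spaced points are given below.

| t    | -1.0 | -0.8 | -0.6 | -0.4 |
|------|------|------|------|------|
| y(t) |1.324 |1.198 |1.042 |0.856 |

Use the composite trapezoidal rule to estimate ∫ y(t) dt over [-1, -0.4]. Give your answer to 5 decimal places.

h = 0.2, n = 3.
(h/2)·[y₀ + 2y₁ + 2y₂ + y₃] = 0.1·(6.660) = 0.66600.

0.66600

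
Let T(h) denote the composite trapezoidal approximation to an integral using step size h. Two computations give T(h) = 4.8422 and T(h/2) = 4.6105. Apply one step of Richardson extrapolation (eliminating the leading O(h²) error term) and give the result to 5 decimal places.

4.53327

R = (4·T(h/2) − T(h)) / 3 = (4·4.6105 − 4.8422)/3 = (13.5998)/3 = 4.53327.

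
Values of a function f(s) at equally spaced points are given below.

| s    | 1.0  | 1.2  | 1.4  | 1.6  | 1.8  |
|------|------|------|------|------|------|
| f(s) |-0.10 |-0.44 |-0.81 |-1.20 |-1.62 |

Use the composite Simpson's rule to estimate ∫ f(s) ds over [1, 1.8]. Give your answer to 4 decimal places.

-0.6600

h = 0.2, n = 4.
(h/3)·[y₀ + 4y₁ + 2y₂ + 4y₃ + y₄] = 0.066667·(-9.90) = -0.6600.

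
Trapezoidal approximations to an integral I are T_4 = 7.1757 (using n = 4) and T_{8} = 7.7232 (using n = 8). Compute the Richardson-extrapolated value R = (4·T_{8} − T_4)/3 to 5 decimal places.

R = (4·T_{8} − T_4) / 3 = (4·7.7232 − 7.1757)/3 = (23.7171)/3 = 7.90570.

7.90570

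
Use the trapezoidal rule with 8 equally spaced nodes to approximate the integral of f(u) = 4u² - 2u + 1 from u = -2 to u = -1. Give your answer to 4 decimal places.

h = (-1 − (-2))/7 = 0.142857.
Nodes u₀,…,u₇ = -2, -1.857143, -1.714286, -1.571429, -1.428571, -1.285714, -1.142857, -1.
f(u) = 4u² - 2u + 1: f₀=21, f₁=18.510204, f₂=16.183673, f₃=14.020408, f₄=12.020408, f₅=10.183673, f₆=8.510204, f₇=7.
(h/2)·[f₀ + 2f₁ + 2f₂ + 2f₃ + 2f₄ + 2f₅ + 2f₆ + f₇] = 0.071429·(186.857143) = 13.3469.

13.3469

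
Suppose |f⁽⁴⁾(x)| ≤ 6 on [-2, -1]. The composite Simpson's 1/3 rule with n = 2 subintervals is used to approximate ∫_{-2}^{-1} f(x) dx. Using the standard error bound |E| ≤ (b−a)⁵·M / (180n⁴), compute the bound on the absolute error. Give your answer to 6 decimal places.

|E| ≤ (1)⁵·6 / (180·2⁴) = 6/2880 = 0.002083.

0.002083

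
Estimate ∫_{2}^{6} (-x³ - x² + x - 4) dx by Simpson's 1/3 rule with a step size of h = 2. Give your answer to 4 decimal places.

h = (6 − 2)/2 = 2.
Nodes x₀,…,x₂ = 2, 4, 6.
f(x) = -x³ - x² + x - 4: f₀=-14, f₁=-80, f₂=-250.
(h/3)·[f₀ + 4f₁ + f₂] = 0.666667·(-584) = -389.3333.

-389.3333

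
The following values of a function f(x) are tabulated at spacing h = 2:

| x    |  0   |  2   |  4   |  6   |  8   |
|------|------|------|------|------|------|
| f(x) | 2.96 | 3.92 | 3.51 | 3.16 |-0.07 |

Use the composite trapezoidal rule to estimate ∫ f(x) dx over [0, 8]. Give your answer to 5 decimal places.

h = 2, n = 4.
(h/2)·[y₀ + 2y₁ + 2y₂ + 2y₃ + y₄] = 1·(24.07) = 24.07000.

24.07000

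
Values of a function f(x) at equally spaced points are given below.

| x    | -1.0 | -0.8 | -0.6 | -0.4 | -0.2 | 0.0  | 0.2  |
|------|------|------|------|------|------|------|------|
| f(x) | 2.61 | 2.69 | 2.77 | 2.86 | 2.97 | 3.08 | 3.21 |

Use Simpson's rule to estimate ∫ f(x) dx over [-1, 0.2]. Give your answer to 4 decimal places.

h = 0.2, n = 6.
(h/3)·[y₀ + 4y₁ + 2y₂ + 4y₃ + 2y₄ + 4y₅ + y₆] = 0.066667·(51.82) = 3.4547.

3.4547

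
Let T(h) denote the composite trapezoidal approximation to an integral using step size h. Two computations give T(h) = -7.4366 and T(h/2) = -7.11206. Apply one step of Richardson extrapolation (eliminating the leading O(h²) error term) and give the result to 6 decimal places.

R = (4·T(h/2) − T(h)) / 3 = (4·(-7.11206) − (-7.4366))/3 = (-21.01164)/3 = -7.003880.

-7.003880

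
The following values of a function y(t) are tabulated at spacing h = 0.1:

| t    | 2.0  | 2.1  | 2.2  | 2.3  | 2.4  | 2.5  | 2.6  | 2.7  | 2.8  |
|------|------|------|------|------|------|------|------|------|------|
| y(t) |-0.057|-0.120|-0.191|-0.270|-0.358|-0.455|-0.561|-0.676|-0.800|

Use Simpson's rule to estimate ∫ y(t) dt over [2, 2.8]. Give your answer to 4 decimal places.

-0.3054

h = 0.1, n = 8.
(h/3)·[y₀ + 4y₁ + 2y₂ + 4y₃ + 2y₄ + 4y₅ + 2y₆ + 4y₇ + y₈] = 0.033333·(-9.161) = -0.3054.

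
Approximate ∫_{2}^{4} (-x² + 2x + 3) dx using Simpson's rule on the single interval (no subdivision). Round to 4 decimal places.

S = (b−a)/6 · [f(2) + 4f(3) + f(4)] = 0.333333·[3 + 4·0 + (-5)] = -0.6667.

-0.6667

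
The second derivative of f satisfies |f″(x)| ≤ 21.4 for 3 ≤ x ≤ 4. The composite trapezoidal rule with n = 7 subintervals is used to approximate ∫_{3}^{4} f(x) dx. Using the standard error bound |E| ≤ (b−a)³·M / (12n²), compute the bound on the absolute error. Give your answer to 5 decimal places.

|E| ≤ (1)³·21.4 / (12·7²) = 21.4/588 = 0.03639.

0.03639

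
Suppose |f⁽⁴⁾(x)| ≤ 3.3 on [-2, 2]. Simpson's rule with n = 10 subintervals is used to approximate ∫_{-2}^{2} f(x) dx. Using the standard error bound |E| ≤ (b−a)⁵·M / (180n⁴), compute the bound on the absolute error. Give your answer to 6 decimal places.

0.001877

|E| ≤ (4)⁵·3.3 / (180·10⁴) = 3379.2/1800000 = 0.001877.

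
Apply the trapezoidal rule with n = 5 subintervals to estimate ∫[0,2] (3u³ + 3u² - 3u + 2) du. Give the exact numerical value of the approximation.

h = (2 − 0)/5 = 0.4.
Nodes u₀,…,u₅ = 0, 0.4, 0.8, 1.2, 1.6, 2.
f(u) = 3u³ + 3u² - 3u + 2: f₀=2, f₁=1.472, f₂=3.056, f₃=7.904, f₄=17.168, f₅=32.
(h/2)·[f₀ + 2f₁ + 2f₂ + 2f₃ + 2f₄ + f₅] = 0.2·(93.2) = 18.64.

18.64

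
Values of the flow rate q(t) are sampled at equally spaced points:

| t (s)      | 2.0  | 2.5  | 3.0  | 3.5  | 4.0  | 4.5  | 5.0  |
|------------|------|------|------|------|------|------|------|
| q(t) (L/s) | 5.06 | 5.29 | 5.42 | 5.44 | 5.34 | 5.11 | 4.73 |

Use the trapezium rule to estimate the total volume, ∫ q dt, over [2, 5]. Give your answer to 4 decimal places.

15.7475

h = 0.5, n = 6.
(h/2)·[y₀ + 2y₁ + 2y₂ + 2y₃ + 2y₄ + 2y₅ + y₆] = 0.25·(62.99) = 15.7475.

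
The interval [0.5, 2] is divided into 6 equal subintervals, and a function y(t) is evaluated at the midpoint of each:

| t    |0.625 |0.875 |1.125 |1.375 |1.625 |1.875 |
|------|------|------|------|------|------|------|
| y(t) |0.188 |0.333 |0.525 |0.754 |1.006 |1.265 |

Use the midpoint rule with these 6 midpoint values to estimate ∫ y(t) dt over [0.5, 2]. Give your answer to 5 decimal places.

1.01775

h = 0.25, n = 6.
h·[y(m₁) + y(m₂) + y(m₃) + y(m₄) + y(m₅) + y(m₆)] = 0.25·(4.071) = 1.01775.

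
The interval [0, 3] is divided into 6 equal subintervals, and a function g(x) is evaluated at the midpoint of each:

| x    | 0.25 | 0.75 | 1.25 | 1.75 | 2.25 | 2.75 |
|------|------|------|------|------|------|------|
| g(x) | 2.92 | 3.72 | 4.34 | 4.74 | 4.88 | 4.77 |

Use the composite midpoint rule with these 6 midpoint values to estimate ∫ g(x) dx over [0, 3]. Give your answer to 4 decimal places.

12.6850

h = 0.5, n = 6.
h·[y(m₁) + y(m₂) + y(m₃) + y(m₄) + y(m₅) + y(m₆)] = 0.5·(25.37) = 12.6850.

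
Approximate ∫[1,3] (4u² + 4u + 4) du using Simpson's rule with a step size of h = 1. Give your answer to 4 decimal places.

h = (3 − 1)/2 = 1.
Nodes u₀,…,u₂ = 1, 2, 3.
f(u) = 4u² + 4u + 4: f₀=12, f₁=28, f₂=52.
(h/3)·[f₀ + 4f₁ + f₂] = 0.333333·(176) = 58.6667.

58.6667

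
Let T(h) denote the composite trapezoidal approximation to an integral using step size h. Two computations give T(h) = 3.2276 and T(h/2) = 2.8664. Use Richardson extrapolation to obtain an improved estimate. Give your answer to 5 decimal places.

R = (4·T(h/2) − T(h)) / 3 = (4·2.8664 − 3.2276)/3 = (8.2380)/3 = 2.74600.

2.74600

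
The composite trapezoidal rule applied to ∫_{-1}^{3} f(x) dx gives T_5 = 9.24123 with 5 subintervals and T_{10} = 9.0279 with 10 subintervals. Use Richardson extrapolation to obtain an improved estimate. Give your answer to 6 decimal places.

R = (4·T_{10} − T_5) / 3 = (4·9.0279 − 9.24123)/3 = (26.87037)/3 = 8.956790.

8.956790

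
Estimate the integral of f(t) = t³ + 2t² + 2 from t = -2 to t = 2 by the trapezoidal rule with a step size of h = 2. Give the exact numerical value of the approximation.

24

h = (2 − (-2))/2 = 2.
Nodes t₀,…,t₂ = -2, 0, 2.
f(t) = t³ + 2t² + 2: f₀=2, f₁=2, f₂=18.
(h/2)·[f₀ + 2f₁ + f₂] = 1·(24) = 24.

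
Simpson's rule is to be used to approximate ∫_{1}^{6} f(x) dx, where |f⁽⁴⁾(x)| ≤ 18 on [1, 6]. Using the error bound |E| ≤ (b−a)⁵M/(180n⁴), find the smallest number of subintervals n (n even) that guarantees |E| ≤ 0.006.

16

Need 56250/(180n⁴) ≤ 0.006.
n⁴ ≥ 56250/(180·0.006) = 52083.3 ⇒ n ≥ 15.1069, so the smallest even n is 16. (n must be even for Simpson's rule.)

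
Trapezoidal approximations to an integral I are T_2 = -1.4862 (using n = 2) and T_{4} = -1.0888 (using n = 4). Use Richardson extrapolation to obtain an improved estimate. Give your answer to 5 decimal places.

-0.95633

R = (4·T_{4} − T_2) / 3 = (4·(-1.0888) − (-1.4862))/3 = (-2.8690)/3 = -0.95633.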